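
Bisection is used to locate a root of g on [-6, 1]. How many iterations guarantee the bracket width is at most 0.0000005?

24

Width after n steps is 7/2^n. Need 2^n ≥ 7/0.0000005 = 14000000.
2^23 = 8388608 < 14000000 ≤ 2^24 = 16777216, so n = 24.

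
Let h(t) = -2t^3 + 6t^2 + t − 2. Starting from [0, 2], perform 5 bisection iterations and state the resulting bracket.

[0.5, 0.5625]

t = 1 gives h = 3, positive; keep [0, 1]
t = 0.5 gives h = -0.25, negative; keep [0.5, 1]
t = 0.75 gives h = 1.28125, positive; keep [0.5, 0.75]
t = 0.625 gives h = 0.4805, positive; keep [0.5, 0.625]
t = 0.5625 gives h = 0.105, positive; keep [0.5, 0.5625]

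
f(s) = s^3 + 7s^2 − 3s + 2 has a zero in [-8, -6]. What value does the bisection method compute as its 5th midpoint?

m = -7, f(m) = 23 (+); new bracket [-8, -7]
m = -7.5, f(m) = -3.625 (−); new bracket [-7.5, -7]
m = -7.25, f(m) = 10.609375 (+); new bracket [-7.5, -7.25]
m = -7.375, f(m) = 3.7285 (+); new bracket [-7.5, -7.375]
m = -7.4375, f(m) = 0.1116 (+); new bracket [-7.5, -7.4375]

-7.4375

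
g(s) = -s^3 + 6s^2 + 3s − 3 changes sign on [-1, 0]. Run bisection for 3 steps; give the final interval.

g(-0.5) = -2.875 < 0, so the root lies in [-1, -0.5]
g(-0.75) = -1.453125 < 0, so the root lies in [-1, -0.75]
g(-0.875) = -0.361328 < 0, so the root lies in [-1, -0.875]

[-1, -0.875]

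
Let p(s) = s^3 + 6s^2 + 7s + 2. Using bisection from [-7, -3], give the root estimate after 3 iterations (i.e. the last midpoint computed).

s = -5 gives p = -8, negative; keep [-5, -3]
s = -4 gives p = 6, positive; keep [-5, -4]
s = -4.5 gives p = 0.875, positive; keep [-5, -4.5]

-4.5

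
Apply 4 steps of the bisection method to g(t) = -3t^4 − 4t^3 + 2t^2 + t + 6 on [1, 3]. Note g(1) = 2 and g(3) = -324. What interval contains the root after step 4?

g(2) = -64 < 0, so the root lies in [1, 2]
g(1.5) = -16.6875 < 0, so the root lies in [1, 1.5]
g(1.25) = -4.761719 < 0, so the root lies in [1, 1.25]
g(1.125) = -0.8445 < 0, so the root lies in [1, 1.125]

[1, 1.125]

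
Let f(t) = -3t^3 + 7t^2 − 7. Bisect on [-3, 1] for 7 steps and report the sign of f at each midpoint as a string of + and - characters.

t = -1 gives f = 3, positive; keep [-1, 1]
t = 0 gives f = -7, negative; keep [-1, 0]
t = -0.5 gives f = -4.875, negative; keep [-1, -0.5]
t = -0.75 gives f = -1.7969, negative; keep [-1, -0.75]
t = -0.875 gives f = 0.3691, positive; keep [-0.875, -0.75]
t = -0.8125 gives f = -0.7698, negative; keep [-0.875, -0.8125]
t = -0.84375 gives f = -0.2146, negative; keep [-0.875, -0.84375]

+---+--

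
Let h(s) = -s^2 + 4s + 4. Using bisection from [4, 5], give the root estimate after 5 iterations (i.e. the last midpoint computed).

4.84375

h(4.5) = 1.75 > 0, so the root lies in [4.5, 5]
h(4.75) = 0.4375 > 0, so the root lies in [4.75, 5]
h(4.875) = -0.265625 < 0, so the root lies in [4.75, 4.875]
h(4.8125) = 0.0898 > 0, so the root lies in [4.8125, 4.875]
h(4.84375) = -0.0869 < 0, so the root lies in [4.8125, 4.84375]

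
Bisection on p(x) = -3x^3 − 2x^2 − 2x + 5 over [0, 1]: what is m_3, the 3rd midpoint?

0.875

midpoint 0.5: p = 3.125 > 0 → [0.5, 1]
midpoint 0.75: p = 1.109375 > 0 → [0.75, 1]
midpoint 0.875: p = -0.291016 < 0 → [0.75, 0.875]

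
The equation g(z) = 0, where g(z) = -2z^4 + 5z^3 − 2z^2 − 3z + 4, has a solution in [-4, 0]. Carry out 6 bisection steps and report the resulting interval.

[-0.9375, -0.875]

g(-2) = -70 < 0, so the root lies in [-2, 0]
g(-1) = -2 < 0, so the root lies in [-1, 0]
g(-0.5) = 4.25 > 0, so the root lies in [-1, -0.5]
g(-0.75) = 2.3828 > 0, so the root lies in [-1, -0.75]
g(-0.875) = 0.5718 > 0, so the root lies in [-1, -0.875]
g(-0.9375) = -0.6101 < 0, so the root lies in [-0.9375, -0.875]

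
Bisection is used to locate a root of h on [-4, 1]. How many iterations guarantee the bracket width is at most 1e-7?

26

Width after n steps is 5/2^n. Need 2^n ≥ 5/1e-7 = 50000000.
2^25 = 33554432 < 50000000 ≤ 2^26 = 67108864, so n = 26.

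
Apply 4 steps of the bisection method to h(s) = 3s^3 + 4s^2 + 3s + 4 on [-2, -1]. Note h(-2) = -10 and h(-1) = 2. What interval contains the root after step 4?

s = -1.5 gives h = -1.625, negative; keep [-1.5, -1]
s = -1.25 gives h = 0.640625, positive; keep [-1.5, -1.25]
s = -1.375 gives h = -0.361328, negative; keep [-1.375, -1.25]
s = -1.3125 gives h = 0.1702, positive; keep [-1.375, -1.3125]

[-1.375, -1.3125]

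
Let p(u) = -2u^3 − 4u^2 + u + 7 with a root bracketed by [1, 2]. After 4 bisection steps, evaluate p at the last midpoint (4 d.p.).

m = 1.5, p(m) = -7.25 (−); new bracket [1, 1.5]
m = 1.25, p(m) = -1.90625 (−); new bracket [1, 1.25]
m = 1.125, p(m) = 0.214844 (+); new bracket [1.125, 1.25]
m = 1.1875, p(m) = -0.8022 (−); new bracket [1.125, 1.1875]

-0.8022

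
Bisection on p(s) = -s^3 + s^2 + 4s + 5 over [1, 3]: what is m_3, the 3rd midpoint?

2.75

s = 2 gives p = 9, positive; keep [2, 3]
s = 2.5 gives p = 5.625, positive; keep [2.5, 3]
s = 2.75 gives p = 2.765625, positive; keep [2.75, 3]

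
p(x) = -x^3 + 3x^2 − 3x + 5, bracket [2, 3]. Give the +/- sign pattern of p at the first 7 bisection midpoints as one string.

+--+-++

p(2.5) = 0.625 > 0, so the root lies in [2.5, 3]
p(2.75) = -1.359375 < 0, so the root lies in [2.5, 2.75]
p(2.625) = -0.291016 < 0, so the root lies in [2.5, 2.625]
p(2.5625) = 0.1853 > 0, so the root lies in [2.5625, 2.625]
p(2.59375) = -0.0482 < 0, so the root lies in [2.5625, 2.59375]
p(2.578125) = 0.0697 > 0, so the root lies in [2.578125, 2.59375]
p(2.5859375) = 0.0111 > 0, so the root lies in [2.5859375, 2.59375]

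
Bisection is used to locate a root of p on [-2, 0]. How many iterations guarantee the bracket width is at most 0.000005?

Width after n steps is 2/2^n. Need 2^n ≥ 2/0.000005 = 400000.
2^18 = 262144 < 400000 ≤ 2^19 = 524288, so n = 19.

19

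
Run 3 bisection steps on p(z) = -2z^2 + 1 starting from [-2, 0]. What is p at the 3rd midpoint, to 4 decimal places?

-0.1250

midpoint -1: p = -1 < 0 → [-1, 0]
midpoint -0.5: p = 0.5 > 0 → [-1, -0.5]
midpoint -0.75: p = -0.125 < 0 → [-0.75, -0.5]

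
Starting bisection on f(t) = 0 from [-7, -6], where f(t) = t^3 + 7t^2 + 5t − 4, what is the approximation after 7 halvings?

f(-6.5) = -15.375 < 0, so the root lies in [-6.5, -6]
f(-6.25) = -5.953125 < 0, so the root lies in [-6.25, -6]
f(-6.125) = -1.798828 < 0, so the root lies in [-6.125, -6]
f(-6.0625) = 0.1443 > 0, so the root lies in [-6.125, -6.0625]
f(-6.09375) = -0.8163 < 0, so the root lies in [-6.09375, -6.0625]
f(-6.078125) = -0.3332 < 0, so the root lies in [-6.078125, -6.0625]
f(-6.0703125) = -0.0938 < 0, so the root lies in [-6.0703125, -6.0625]

-6.0703125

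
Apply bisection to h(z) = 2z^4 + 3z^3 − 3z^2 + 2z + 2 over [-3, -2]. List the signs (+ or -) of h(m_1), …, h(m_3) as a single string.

+-+

midpoint -2.5: h = 9.5 > 0 → [-2.5, -2]
midpoint -2.25: h = -0.601562 < 0 → [-2.5, -2.25]
midpoint -2.375: h = 3.771973 > 0 → [-2.375, -2.25]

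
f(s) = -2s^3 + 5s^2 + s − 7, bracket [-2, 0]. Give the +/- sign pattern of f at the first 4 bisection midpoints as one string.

-+++

midpoint -1: f = -1 < 0 → [-2, -1]
midpoint -1.5: f = 9.5 > 0 → [-1.5, -1]
midpoint -1.25: f = 3.46875 > 0 → [-1.25, -1]
midpoint -1.125: f = 1.0508 > 0 → [-1.125, -1]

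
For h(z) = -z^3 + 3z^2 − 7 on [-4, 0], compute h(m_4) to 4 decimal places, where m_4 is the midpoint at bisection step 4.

z = -2 gives h = 13, positive; keep [-2, 0]
z = -1 gives h = -3, negative; keep [-2, -1]
z = -1.5 gives h = 3.125, positive; keep [-1.5, -1]
z = -1.25 gives h = -0.3594, negative; keep [-1.5, -1.25]

-0.3594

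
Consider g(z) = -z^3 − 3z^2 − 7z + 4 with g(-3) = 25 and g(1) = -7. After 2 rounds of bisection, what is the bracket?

g(-1) = 9 > 0, so the root lies in [-1, 1]
g(0) = 4 > 0, so the root lies in [0, 1]

[0, 1]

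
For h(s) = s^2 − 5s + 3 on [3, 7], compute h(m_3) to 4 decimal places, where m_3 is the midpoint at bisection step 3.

0.7500

h(5) = 3 > 0, so the root lies in [3, 5]
h(4) = -1 < 0, so the root lies in [4, 5]
h(4.5) = 0.75 > 0, so the root lies in [4, 4.5]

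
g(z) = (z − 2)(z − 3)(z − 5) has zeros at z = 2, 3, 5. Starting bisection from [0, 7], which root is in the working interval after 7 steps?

z = 3.5 gives g = -1.125, negative; keep [3.5, 7]
z = 5.25 gives g = 1.828125, positive; keep [3.5, 5.25]
z = 4.375 gives g = -2.041016, negative; keep [4.375, 5.25]
z = 4.8125 gives g = -0.9558, negative; keep [4.8125, 5.25]
z = 5.03125 gives g = 0.1924, positive; keep [4.8125, 5.03125]
z = 4.921875 gives g = -0.4387, negative; keep [4.921875, 5.03125]
z = 4.9765625 gives g = -0.1379, negative; keep [4.9765625, 5.03125]

5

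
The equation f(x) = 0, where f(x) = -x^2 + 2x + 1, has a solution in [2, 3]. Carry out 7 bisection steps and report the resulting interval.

[2.4140625, 2.421875]

x = 2.5 gives f = -0.25, negative; keep [2, 2.5]
x = 2.25 gives f = 0.4375, positive; keep [2.25, 2.5]
x = 2.375 gives f = 0.109375, positive; keep [2.375, 2.5]
x = 2.4375 gives f = -0.0664, negative; keep [2.375, 2.4375]
x = 2.40625 gives f = 0.0225, positive; keep [2.40625, 2.4375]
x = 2.421875 gives f = -0.0217, negative; keep [2.40625, 2.421875]
x = 2.4140625 gives f = 0.0004, positive; keep [2.4140625, 2.421875]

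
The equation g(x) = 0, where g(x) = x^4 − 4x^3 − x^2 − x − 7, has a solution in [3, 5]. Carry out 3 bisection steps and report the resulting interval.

m = 4, g(m) = -27 (−); new bracket [4, 5]
m = 4.5, g(m) = 13.8125 (+); new bracket [4, 4.5]
m = 4.25, g(m) = -10.121094 (−); new bracket [4.25, 4.5]

[4.25, 4.5]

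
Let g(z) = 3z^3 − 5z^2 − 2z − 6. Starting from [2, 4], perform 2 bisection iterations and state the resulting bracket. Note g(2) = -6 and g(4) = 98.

m = 3, g(m) = 24 (+); new bracket [2, 3]
m = 2.5, g(m) = 4.625 (+); new bracket [2, 2.5]

[2, 2.5]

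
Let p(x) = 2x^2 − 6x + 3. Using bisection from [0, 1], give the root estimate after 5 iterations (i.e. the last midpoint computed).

x = 0.5 gives p = 0.5, positive; keep [0.5, 1]
x = 0.75 gives p = -0.375, negative; keep [0.5, 0.75]
x = 0.625 gives p = 0.03125, positive; keep [0.625, 0.75]
x = 0.6875 gives p = -0.1797, negative; keep [0.625, 0.6875]
x = 0.65625 gives p = -0.0762, negative; keep [0.625, 0.65625]

0.65625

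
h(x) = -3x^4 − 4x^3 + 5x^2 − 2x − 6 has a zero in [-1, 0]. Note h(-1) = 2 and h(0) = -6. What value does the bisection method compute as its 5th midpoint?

-0.84375

h(-0.5) = -3.4375 < 0, so the root lies in [-1, -0.5]
h(-0.75) = -0.949219 < 0, so the root lies in [-1, -0.75]
h(-0.875) = 0.499268 > 0, so the root lies in [-0.875, -0.75]
h(-0.8125) = -0.2361 < 0, so the root lies in [-0.875, -0.8125]
h(-0.84375) = 0.1293 > 0, so the root lies in [-0.84375, -0.8125]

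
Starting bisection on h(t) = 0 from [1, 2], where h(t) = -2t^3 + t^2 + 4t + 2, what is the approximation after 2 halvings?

midpoint 1.5: h = 3.5 > 0 → [1.5, 2]
midpoint 1.75: h = 1.34375 > 0 → [1.75, 2]

1.75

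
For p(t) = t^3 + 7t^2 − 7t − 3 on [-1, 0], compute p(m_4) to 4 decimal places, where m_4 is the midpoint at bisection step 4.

m = -0.5, p(m) = 2.125 (+); new bracket [-0.5, 0]
m = -0.25, p(m) = -0.828125 (−); new bracket [-0.5, -0.25]
m = -0.375, p(m) = 0.556641 (+); new bracket [-0.375, -0.25]
m = -0.3125, p(m) = -0.1594 (−); new bracket [-0.375, -0.3125]

-0.1594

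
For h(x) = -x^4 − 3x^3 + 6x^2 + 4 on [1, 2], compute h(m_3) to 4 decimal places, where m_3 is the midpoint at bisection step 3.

x = 1.5 gives h = 2.3125, positive; keep [1.5, 2]
x = 1.75 gives h = -3.082031, negative; keep [1.5, 1.75]
x = 1.625 gives h = -0.002197, negative; keep [1.5, 1.625]

-0.0022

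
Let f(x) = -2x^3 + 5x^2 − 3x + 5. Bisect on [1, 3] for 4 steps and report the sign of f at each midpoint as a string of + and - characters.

+-+-

midpoint 2: f = 3 > 0 → [2, 3]
midpoint 2.5: f = -2.5 < 0 → [2, 2.5]
midpoint 2.25: f = 0.78125 > 0 → [2.25, 2.5]
midpoint 2.375: f = -0.7148 < 0 → [2.25, 2.375]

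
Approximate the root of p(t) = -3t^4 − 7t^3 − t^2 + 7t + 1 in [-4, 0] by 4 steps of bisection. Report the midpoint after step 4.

-0.25

p(-2) = -9 < 0, so the root lies in [-2, 0]
p(-1) = -3 < 0, so the root lies in [-1, 0]
p(-0.5) = -2.0625 < 0, so the root lies in [-0.5, 0]
p(-0.25) = -0.7148 < 0, so the root lies in [-0.25, 0]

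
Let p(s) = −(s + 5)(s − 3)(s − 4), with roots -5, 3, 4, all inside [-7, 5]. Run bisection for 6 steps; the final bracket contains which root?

s = -1 gives p = -80, negative; keep [-7, -1]
s = -4 gives p = -56, negative; keep [-7, -4]
s = -5.5 gives p = 40.375, positive; keep [-5.5, -4]
s = -4.75 gives p = -16.9531, negative; keep [-5.5, -4.75]
s = -5.125 gives p = 9.2676, positive; keep [-5.125, -4.75]
s = -4.9375 gives p = -4.4338, negative; keep [-5.125, -4.9375]

-5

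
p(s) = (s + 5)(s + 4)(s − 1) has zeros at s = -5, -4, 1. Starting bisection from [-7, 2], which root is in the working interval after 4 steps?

m = -2.5, p(m) = -13.125 (−); new bracket [-2.5, 2]
m = -0.25, p(m) = -22.265625 (−); new bracket [-0.25, 2]
m = 0.875, p(m) = -3.580078 (−); new bracket [0.875, 2]
m = 1.4375, p(m) = 15.3142 (+); new bracket [0.875, 1.4375]

1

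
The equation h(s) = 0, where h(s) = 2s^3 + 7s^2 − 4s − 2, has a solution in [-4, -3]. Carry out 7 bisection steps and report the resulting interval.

m = -3.5, h(m) = 12 (+); new bracket [-4, -3.5]
m = -3.75, h(m) = 5.96875 (+); new bracket [-4, -3.75]
m = -3.875, h(m) = 2.238281 (+); new bracket [-4, -3.875]
m = -3.9375, h(m) = 0.1841 (+); new bracket [-4, -3.9375]
m = -3.96875, h(m) = -0.8915 (−); new bracket [-3.96875, -3.9375]
m = -3.953125, h(m) = -0.3496 (−); new bracket [-3.953125, -3.9375]
m = -3.9453125, h(m) = -0.0818 (−); new bracket [-3.9453125, -3.9375]

[-3.9453125, -3.9375]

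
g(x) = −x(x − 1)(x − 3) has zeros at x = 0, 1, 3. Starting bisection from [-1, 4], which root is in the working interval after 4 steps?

3

x = 1.5 gives g = 1.125, positive; keep [1.5, 4]
x = 2.75 gives g = 1.203125, positive; keep [2.75, 4]
x = 3.375 gives g = -3.005859, negative; keep [2.75, 3.375]
x = 3.0625 gives g = -0.3948, negative; keep [2.75, 3.0625]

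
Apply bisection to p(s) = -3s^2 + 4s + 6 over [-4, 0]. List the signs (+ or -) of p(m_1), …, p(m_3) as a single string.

--+

s = -2 gives p = -14, negative; keep [-2, 0]
s = -1 gives p = -1, negative; keep [-1, 0]
s = -0.5 gives p = 3.25, positive; keep [-1, -0.5]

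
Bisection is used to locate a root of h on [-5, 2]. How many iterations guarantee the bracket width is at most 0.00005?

18

Width after n steps is 7/2^n. Need 2^n ≥ 7/0.00005 = 140000.
2^17 = 131072 < 140000 ≤ 2^18 = 262144, so n = 18.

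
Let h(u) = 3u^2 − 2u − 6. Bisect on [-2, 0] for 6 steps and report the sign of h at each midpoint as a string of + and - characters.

-+++--

m = -1, h(m) = -1 (−); new bracket [-2, -1]
m = -1.5, h(m) = 3.75 (+); new bracket [-1.5, -1]
m = -1.25, h(m) = 1.1875 (+); new bracket [-1.25, -1]
m = -1.125, h(m) = 0.0469 (+); new bracket [-1.125, -1]
m = -1.0625, h(m) = -0.4883 (−); new bracket [-1.125, -1.0625]
m = -1.09375, h(m) = -0.2236 (−); new bracket [-1.125, -1.09375]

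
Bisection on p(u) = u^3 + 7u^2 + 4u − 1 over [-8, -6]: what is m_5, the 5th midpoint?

p(-7) = -29 < 0, so the root lies in [-7, -6]
p(-6.5) = -5.875 < 0, so the root lies in [-6.5, -6]
p(-6.25) = 3.296875 > 0, so the root lies in [-6.5, -6.25]
p(-6.375) = -1.0996 < 0, so the root lies in [-6.375, -6.25]
p(-6.3125) = 1.1453 > 0, so the root lies in [-6.375, -6.3125]

-6.3125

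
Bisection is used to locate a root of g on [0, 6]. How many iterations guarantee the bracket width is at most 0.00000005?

27

Width after n steps is 6/2^n. Need 2^n ≥ 6/0.00000005 = 120000000.
2^26 = 67108864 < 120000000 ≤ 2^27 = 134217728, so n = 27.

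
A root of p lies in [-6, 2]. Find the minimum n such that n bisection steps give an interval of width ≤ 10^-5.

20

Width after n steps is 8/2^n. Need 2^n ≥ 8/10^-5 = 800000.
2^19 = 524288 < 800000 ≤ 2^20 = 1048576, so n = 20.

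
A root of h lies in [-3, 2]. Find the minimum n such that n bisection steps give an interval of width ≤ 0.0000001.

26

Width after n steps is 5/2^n. Need 2^n ≥ 5/0.0000001 = 50000000.
2^25 = 33554432 < 50000000 ≤ 2^26 = 67108864, so n = 26.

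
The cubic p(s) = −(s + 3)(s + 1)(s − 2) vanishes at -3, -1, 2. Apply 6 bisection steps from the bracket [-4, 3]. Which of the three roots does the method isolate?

midpoint -0.5: p = 3.125 > 0 → [-0.5, 3]
midpoint 1.25: p = 7.171875 > 0 → [1.25, 3]
midpoint 2.125: p = -2.001953 < 0 → [1.25, 2.125]
midpoint 1.6875: p = 3.9368 > 0 → [1.6875, 2.125]
midpoint 1.90625: p = 1.3368 > 0 → [1.90625, 2.125]
midpoint 2.015625: p = -0.2363 < 0 → [1.90625, 2.015625]

2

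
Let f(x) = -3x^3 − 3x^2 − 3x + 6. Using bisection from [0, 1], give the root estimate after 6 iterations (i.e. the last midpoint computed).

m = 0.5, f(m) = 3.375 (+); new bracket [0.5, 1]
m = 0.75, f(m) = 0.796875 (+); new bracket [0.75, 1]
m = 0.875, f(m) = -0.931641 (−); new bracket [0.75, 0.875]
m = 0.8125, f(m) = -0.0271 (−); new bracket [0.75, 0.8125]
m = 0.78125, f(m) = 0.3947 (+); new bracket [0.78125, 0.8125]
m = 0.796875, f(m) = 0.1863 (+); new bracket [0.796875, 0.8125]

0.796875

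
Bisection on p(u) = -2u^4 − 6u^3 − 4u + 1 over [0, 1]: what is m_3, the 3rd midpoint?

u = 0.5 gives p = -1.875, negative; keep [0, 0.5]
u = 0.25 gives p = -0.101562, negative; keep [0, 0.25]
u = 0.125 gives p = 0.487793, positive; keep [0.125, 0.25]

0.125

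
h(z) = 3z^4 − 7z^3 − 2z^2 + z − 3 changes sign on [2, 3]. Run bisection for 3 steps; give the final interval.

z = 2.5 gives h = -5.1875, negative; keep [2.5, 3]
z = 2.75 gives h = 10.621094, positive; keep [2.5, 2.75]
z = 2.625 gives h = 1.670654, positive; keep [2.5, 2.625]

[2.5, 2.625]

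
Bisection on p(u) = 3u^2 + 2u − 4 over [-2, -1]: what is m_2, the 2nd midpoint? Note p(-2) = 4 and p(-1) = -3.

p(-1.5) = -0.25 < 0, so the root lies in [-2, -1.5]
p(-1.75) = 1.6875 > 0, so the root lies in [-1.75, -1.5]

-1.75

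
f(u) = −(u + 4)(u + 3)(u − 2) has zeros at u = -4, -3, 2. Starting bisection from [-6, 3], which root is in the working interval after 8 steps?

2

u = -1.5 gives f = 13.125, positive; keep [-1.5, 3]
u = 0.75 gives f = 22.265625, positive; keep [0.75, 3]
u = 1.875 gives f = 3.580078, positive; keep [1.875, 3]
u = 2.4375 gives f = -15.3142, negative; keep [1.875, 2.4375]
u = 2.15625 gives f = -4.9599, negative; keep [1.875, 2.15625]
u = 2.015625 gives f = -0.4714, negative; keep [1.875, 2.015625]
u = 1.9453125 gives f = 1.6079, positive; keep [1.9453125, 2.015625]
u = 1.98046875 gives f = 0.5817, positive; keep [1.98046875, 2.015625]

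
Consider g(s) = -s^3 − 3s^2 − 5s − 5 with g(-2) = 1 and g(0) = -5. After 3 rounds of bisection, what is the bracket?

[-2, -1.75]

m = -1, g(m) = -2 (−); new bracket [-2, -1]
m = -1.5, g(m) = -0.875 (−); new bracket [-2, -1.5]
m = -1.75, g(m) = -0.078125 (−); new bracket [-2, -1.75]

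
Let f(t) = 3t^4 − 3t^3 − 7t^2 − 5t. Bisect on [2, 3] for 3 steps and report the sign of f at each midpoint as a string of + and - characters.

+-+

midpoint 2.5: f = 14.0625 > 0 → [2, 2.5]
midpoint 2.25: f = -3.972656 < 0 → [2.25, 2.5]
midpoint 2.375: f = 3.901123 > 0 → [2.25, 2.375]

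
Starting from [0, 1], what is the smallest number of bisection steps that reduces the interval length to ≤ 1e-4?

14

Width after n steps is 1/2^n. Need 2^n ≥ 1/1e-4 = 10000.
2^13 = 8192 < 10000 ≤ 2^14 = 16384, so n = 14.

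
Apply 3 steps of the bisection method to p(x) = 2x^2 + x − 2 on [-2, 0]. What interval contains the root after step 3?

x = -1 gives p = -1, negative; keep [-2, -1]
x = -1.5 gives p = 1, positive; keep [-1.5, -1]
x = -1.25 gives p = -0.125, negative; keep [-1.5, -1.25]

[-1.5, -1.25]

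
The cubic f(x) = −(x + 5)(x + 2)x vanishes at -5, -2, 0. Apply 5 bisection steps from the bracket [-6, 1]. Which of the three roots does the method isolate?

f(-2.5) = -3.125 < 0, so the root lies in [-6, -2.5]
f(-4.25) = -7.171875 < 0, so the root lies in [-6, -4.25]
f(-5.125) = 2.001953 > 0, so the root lies in [-5.125, -4.25]
f(-4.6875) = -3.9368 < 0, so the root lies in [-5.125, -4.6875]
f(-4.90625) = -1.3368 < 0, so the root lies in [-5.125, -4.90625]

-5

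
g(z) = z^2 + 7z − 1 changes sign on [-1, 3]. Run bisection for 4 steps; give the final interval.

[0, 0.25]

m = 1, g(m) = 7 (+); new bracket [-1, 1]
m = 0, g(m) = -1 (−); new bracket [0, 1]
m = 0.5, g(m) = 2.75 (+); new bracket [0, 0.5]
m = 0.25, g(m) = 0.8125 (+); new bracket [0, 0.25]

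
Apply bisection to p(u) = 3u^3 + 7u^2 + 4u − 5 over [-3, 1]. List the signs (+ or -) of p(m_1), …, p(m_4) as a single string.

---+

midpoint -1: p = -5 < 0 → [-1, 1]
midpoint 0: p = -5 < 0 → [0, 1]
midpoint 0.5: p = -0.875 < 0 → [0.5, 1]
midpoint 0.75: p = 3.2031 > 0 → [0.5, 0.75]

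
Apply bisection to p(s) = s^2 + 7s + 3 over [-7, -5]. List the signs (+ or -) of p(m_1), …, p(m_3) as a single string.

--+

s = -6 gives p = -3, negative; keep [-7, -6]
s = -6.5 gives p = -0.25, negative; keep [-7, -6.5]
s = -6.75 gives p = 1.3125, positive; keep [-6.75, -6.5]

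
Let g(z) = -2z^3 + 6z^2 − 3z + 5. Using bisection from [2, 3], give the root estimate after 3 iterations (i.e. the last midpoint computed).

2.875

g(2.5) = 3.75 > 0, so the root lies in [2.5, 3]
g(2.75) = 0.53125 > 0, so the root lies in [2.75, 3]
g(2.875) = -1.558594 < 0, so the root lies in [2.75, 2.875]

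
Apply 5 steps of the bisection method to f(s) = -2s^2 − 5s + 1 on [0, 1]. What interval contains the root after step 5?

f(0.5) = -2 < 0, so the root lies in [0, 0.5]
f(0.25) = -0.375 < 0, so the root lies in [0, 0.25]
f(0.125) = 0.34375 > 0, so the root lies in [0.125, 0.25]
f(0.1875) = -0.0078 < 0, so the root lies in [0.125, 0.1875]
f(0.15625) = 0.1699 > 0, so the root lies in [0.15625, 0.1875]

[0.15625, 0.1875]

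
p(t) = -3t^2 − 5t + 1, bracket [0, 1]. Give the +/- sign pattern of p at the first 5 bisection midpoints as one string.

--+-+

t = 0.5 gives p = -2.25, negative; keep [0, 0.5]
t = 0.25 gives p = -0.4375, negative; keep [0, 0.25]
t = 0.125 gives p = 0.328125, positive; keep [0.125, 0.25]
t = 0.1875 gives p = -0.043, negative; keep [0.125, 0.1875]
t = 0.15625 gives p = 0.1455, positive; keep [0.15625, 0.1875]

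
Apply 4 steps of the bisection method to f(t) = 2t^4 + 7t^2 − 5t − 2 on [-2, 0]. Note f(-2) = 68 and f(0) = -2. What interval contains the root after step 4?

[-0.375, -0.25]

midpoint -1: f = 12 > 0 → [-1, 0]
midpoint -0.5: f = 2.375 > 0 → [-0.5, 0]
midpoint -0.25: f = -0.304688 < 0 → [-0.5, -0.25]
midpoint -0.375: f = 0.8989 > 0 → [-0.375, -0.25]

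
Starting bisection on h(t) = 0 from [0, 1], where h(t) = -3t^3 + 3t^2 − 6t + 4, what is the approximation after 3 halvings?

m = 0.5, h(m) = 1.375 (+); new bracket [0.5, 1]
m = 0.75, h(m) = -0.078125 (−); new bracket [0.5, 0.75]
m = 0.625, h(m) = 0.689453 (+); new bracket [0.625, 0.75]

0.625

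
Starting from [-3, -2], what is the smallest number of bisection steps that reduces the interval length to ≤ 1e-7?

24

Width after n steps is 1/2^n. Need 2^n ≥ 1/1e-7 = 10000000.
2^23 = 8388608 < 10000000 ≤ 2^24 = 16777216, so n = 24.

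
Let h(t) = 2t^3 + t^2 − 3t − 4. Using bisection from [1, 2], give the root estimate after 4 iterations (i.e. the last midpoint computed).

1.4375

t = 1.5 gives h = 0.5, positive; keep [1, 1.5]
t = 1.25 gives h = -2.28125, negative; keep [1.25, 1.5]
t = 1.375 gives h = -1.035156, negative; keep [1.375, 1.5]
t = 1.4375 gives h = -0.3052, negative; keep [1.4375, 1.5]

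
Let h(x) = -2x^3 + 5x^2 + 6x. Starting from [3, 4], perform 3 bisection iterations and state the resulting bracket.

[3.375, 3.5]

x = 3.5 gives h = -3.5, negative; keep [3, 3.5]
x = 3.25 gives h = 3.65625, positive; keep [3.25, 3.5]
x = 3.375 gives h = 0.316406, positive; keep [3.375, 3.5]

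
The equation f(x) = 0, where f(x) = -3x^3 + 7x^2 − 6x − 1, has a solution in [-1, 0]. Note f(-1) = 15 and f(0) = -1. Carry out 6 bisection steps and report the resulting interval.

[-0.15625, -0.140625]

midpoint -0.5: f = 4.125 > 0 → [-0.5, 0]
midpoint -0.25: f = 0.984375 > 0 → [-0.25, 0]
midpoint -0.125: f = -0.134766 < 0 → [-0.25, -0.125]
midpoint -0.1875: f = 0.3909 > 0 → [-0.1875, -0.125]
midpoint -0.15625: f = 0.1198 > 0 → [-0.15625, -0.125]
midpoint -0.140625: f = -0.0095 < 0 → [-0.15625, -0.140625]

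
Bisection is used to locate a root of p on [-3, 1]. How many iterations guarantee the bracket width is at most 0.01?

9

Width after n steps is 4/2^n. Need 2^n ≥ 4/0.01 = 400.
2^8 = 256 < 400 ≤ 2^9 = 512, so n = 9.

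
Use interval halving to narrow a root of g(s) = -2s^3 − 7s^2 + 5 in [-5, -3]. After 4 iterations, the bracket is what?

[-3.375, -3.25]

s = -4 gives g = 21, positive; keep [-4, -3]
s = -3.5 gives g = 5, positive; keep [-3.5, -3]
s = -3.25 gives g = -0.28125, negative; keep [-3.5, -3.25]
s = -3.375 gives g = 2.1523, positive; keep [-3.375, -3.25]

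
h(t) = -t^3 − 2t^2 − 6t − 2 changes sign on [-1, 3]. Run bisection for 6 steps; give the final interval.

t = 1 gives h = -11, negative; keep [-1, 1]
t = 0 gives h = -2, negative; keep [-1, 0]
t = -0.5 gives h = 0.625, positive; keep [-0.5, 0]
t = -0.25 gives h = -0.6094, negative; keep [-0.5, -0.25]
t = -0.375 gives h = 0.0215, positive; keep [-0.375, -0.25]
t = -0.3125 gives h = -0.2898, negative; keep [-0.375, -0.3125]

[-0.375, -0.3125]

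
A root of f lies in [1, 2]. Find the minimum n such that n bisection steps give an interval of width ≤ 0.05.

5

Width after n steps is 1/2^n. Need 2^n ≥ 1/0.05 = 20.
2^4 = 16 < 20 ≤ 2^5 = 32, so n = 5.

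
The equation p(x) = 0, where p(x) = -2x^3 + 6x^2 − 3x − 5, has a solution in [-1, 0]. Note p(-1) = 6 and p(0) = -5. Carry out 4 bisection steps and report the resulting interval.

midpoint -0.5: p = -1.75 < 0 → [-1, -0.5]
midpoint -0.75: p = 1.46875 > 0 → [-0.75, -0.5]
midpoint -0.625: p = -0.292969 < 0 → [-0.75, -0.625]
midpoint -0.6875: p = 0.5483 > 0 → [-0.6875, -0.625]

[-0.6875, -0.625]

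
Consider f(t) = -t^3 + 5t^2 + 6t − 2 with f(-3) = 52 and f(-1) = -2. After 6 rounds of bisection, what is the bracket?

[-1.25, -1.21875]

m = -2, f(m) = 14 (+); new bracket [-2, -1]
m = -1.5, f(m) = 3.625 (+); new bracket [-1.5, -1]
m = -1.25, f(m) = 0.265625 (+); new bracket [-1.25, -1]
m = -1.125, f(m) = -0.998 (−); new bracket [-1.25, -1.125]
m = -1.1875, f(m) = -0.3997 (−); new bracket [-1.25, -1.1875]
m = -1.21875, f(m) = -0.0755 (−); new bracket [-1.25, -1.21875]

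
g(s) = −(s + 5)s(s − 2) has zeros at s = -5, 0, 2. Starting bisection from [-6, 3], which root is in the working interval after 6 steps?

s = -1.5 gives g = -18.375, negative; keep [-6, -1.5]
s = -3.75 gives g = -26.953125, negative; keep [-6, -3.75]
s = -4.875 gives g = -4.189453, negative; keep [-6, -4.875]
s = -5.4375 gives g = 17.6931, positive; keep [-5.4375, -4.875]
s = -5.15625 gives g = 5.7655, positive; keep [-5.15625, -4.875]
s = -5.015625 gives g = 0.5498, positive; keep [-5.015625, -4.875]

-5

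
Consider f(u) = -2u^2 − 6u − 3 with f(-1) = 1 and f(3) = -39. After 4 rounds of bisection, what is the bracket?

[-0.75, -0.5]

f(1) = -11 < 0, so the root lies in [-1, 1]
f(0) = -3 < 0, so the root lies in [-1, 0]
f(-0.5) = -0.5 < 0, so the root lies in [-1, -0.5]
f(-0.75) = 0.375 > 0, so the root lies in [-0.75, -0.5]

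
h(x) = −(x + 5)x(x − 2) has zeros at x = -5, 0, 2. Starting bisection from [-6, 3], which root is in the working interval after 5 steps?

x = -1.5 gives h = -18.375, negative; keep [-6, -1.5]
x = -3.75 gives h = -26.953125, negative; keep [-6, -3.75]
x = -4.875 gives h = -4.189453, negative; keep [-6, -4.875]
x = -5.4375 gives h = 17.6931, positive; keep [-5.4375, -4.875]
x = -5.15625 gives h = 5.7655, positive; keep [-5.15625, -4.875]

-5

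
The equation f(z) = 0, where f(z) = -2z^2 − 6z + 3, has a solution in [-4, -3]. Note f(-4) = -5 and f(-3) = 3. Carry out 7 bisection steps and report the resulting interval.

[-3.4375, -3.4296875]

midpoint -3.5: f = -0.5 < 0 → [-3.5, -3]
midpoint -3.25: f = 1.375 > 0 → [-3.5, -3.25]
midpoint -3.375: f = 0.46875 > 0 → [-3.5, -3.375]
midpoint -3.4375: f = -0.0078 < 0 → [-3.4375, -3.375]
midpoint -3.40625: f = 0.2324 > 0 → [-3.4375, -3.40625]
midpoint -3.421875: f = 0.1128 > 0 → [-3.4375, -3.421875]
midpoint -3.4296875: f = 0.0526 > 0 → [-3.4375, -3.4296875]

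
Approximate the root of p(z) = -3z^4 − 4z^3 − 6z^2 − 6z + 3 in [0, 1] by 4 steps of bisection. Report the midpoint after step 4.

p(0.5) = -2.1875 < 0, so the root lies in [0, 0.5]
p(0.25) = 1.050781 > 0, so the root lies in [0.25, 0.5]
p(0.375) = -0.364014 < 0, so the root lies in [0.25, 0.375]
p(0.3125) = 0.3884 > 0, so the root lies in [0.3125, 0.375]

0.3125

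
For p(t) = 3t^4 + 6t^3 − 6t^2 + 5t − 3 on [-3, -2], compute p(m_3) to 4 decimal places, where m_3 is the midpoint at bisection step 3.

-4.5891

t = -2.5 gives p = -29.5625, negative; keep [-3, -2.5]
t = -2.75 gives p = -15.332031, negative; keep [-3, -2.75]
t = -2.875 gives p = -4.589111, negative; keep [-3, -2.875]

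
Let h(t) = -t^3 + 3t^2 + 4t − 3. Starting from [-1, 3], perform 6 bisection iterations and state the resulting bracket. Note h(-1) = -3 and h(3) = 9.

[0.5, 0.5625]

t = 1 gives h = 3, positive; keep [-1, 1]
t = 0 gives h = -3, negative; keep [0, 1]
t = 0.5 gives h = -0.375, negative; keep [0.5, 1]
t = 0.75 gives h = 1.2656, positive; keep [0.5, 0.75]
t = 0.625 gives h = 0.4277, positive; keep [0.5, 0.625]
t = 0.5625 gives h = 0.0212, positive; keep [0.5, 0.5625]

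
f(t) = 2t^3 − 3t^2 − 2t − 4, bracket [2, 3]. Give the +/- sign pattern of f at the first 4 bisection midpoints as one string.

+-++

midpoint 2.5: f = 3.5 > 0 → [2, 2.5]
midpoint 2.25: f = -0.90625 < 0 → [2.25, 2.5]
midpoint 2.375: f = 1.121094 > 0 → [2.25, 2.375]
midpoint 2.3125: f = 0.0649 > 0 → [2.25, 2.3125]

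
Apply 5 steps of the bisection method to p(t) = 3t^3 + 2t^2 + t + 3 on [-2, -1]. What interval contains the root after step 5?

p(-1.5) = -4.125 < 0, so the root lies in [-1.5, -1]
p(-1.25) = -0.984375 < 0, so the root lies in [-1.25, -1]
p(-1.125) = 0.134766 > 0, so the root lies in [-1.25, -1.125]
p(-1.1875) = -0.3909 < 0, so the root lies in [-1.1875, -1.125]
p(-1.15625) = -0.1198 < 0, so the root lies in [-1.15625, -1.125]

[-1.15625, -1.125]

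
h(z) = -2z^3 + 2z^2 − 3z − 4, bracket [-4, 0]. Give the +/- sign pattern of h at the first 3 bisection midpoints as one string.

h(-2) = 26 > 0, so the root lies in [-2, 0]
h(-1) = 3 > 0, so the root lies in [-1, 0]
h(-0.5) = -1.75 < 0, so the root lies in [-1, -0.5]

++-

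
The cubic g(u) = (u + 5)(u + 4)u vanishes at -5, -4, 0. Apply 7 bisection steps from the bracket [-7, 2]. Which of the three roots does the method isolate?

0

g(-2.5) = -9.375 < 0, so the root lies in [-2.5, 2]
g(-0.25) = -4.453125 < 0, so the root lies in [-0.25, 2]
g(0.875) = 25.060547 > 0, so the root lies in [-0.25, 0.875]
g(0.3125) = 7.1594 > 0, so the root lies in [-0.25, 0.3125]
g(0.03125) = 0.6338 > 0, so the root lies in [-0.25, 0.03125]
g(-0.109375) = -2.0811 < 0, so the root lies in [-0.109375, 0.03125]
g(-0.0390625) = -0.7676 < 0, so the root lies in [-0.0390625, 0.03125]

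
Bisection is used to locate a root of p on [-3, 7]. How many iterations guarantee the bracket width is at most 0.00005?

18

Width after n steps is 10/2^n. Need 2^n ≥ 10/0.00005 = 200000.
2^17 = 131072 < 200000 ≤ 2^18 = 262144, so n = 18.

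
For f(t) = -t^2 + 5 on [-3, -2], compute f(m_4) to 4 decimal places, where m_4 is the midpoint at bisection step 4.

0.2148

t = -2.5 gives f = -1.25, negative; keep [-2.5, -2]
t = -2.25 gives f = -0.0625, negative; keep [-2.25, -2]
t = -2.125 gives f = 0.484375, positive; keep [-2.25, -2.125]
t = -2.1875 gives f = 0.2148, positive; keep [-2.25, -2.1875]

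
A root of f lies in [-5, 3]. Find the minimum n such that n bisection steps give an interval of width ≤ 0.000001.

23

Width after n steps is 8/2^n. Need 2^n ≥ 8/0.000001 = 8000000.
2^22 = 4194304 < 8000000 ≤ 2^23 = 8388608, so n = 23.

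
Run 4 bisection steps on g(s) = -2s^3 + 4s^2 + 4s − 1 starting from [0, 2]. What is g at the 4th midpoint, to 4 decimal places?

g(1) = 5 > 0, so the root lies in [0, 1]
g(0.5) = 1.75 > 0, so the root lies in [0, 0.5]
g(0.25) = 0.21875 > 0, so the root lies in [0, 0.25]
g(0.125) = -0.4414 < 0, so the root lies in [0.125, 0.25]

-0.4414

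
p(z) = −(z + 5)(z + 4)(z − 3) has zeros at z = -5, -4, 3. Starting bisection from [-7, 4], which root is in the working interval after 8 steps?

3

midpoint -1.5: p = 39.375 > 0 → [-1.5, 4]
midpoint 1.25: p = 57.421875 > 0 → [1.25, 4]
midpoint 2.625: p = 18.943359 > 0 → [2.625, 4]
midpoint 3.3125: p = -18.9954 < 0 → [2.625, 3.3125]
midpoint 2.96875: p = 1.7354 > 0 → [2.96875, 3.3125]
midpoint 3.140625: p = -8.1744 < 0 → [2.96875, 3.140625]
midpoint 3.0546875: p = -3.1075 < 0 → [2.96875, 3.0546875]
midpoint 3.01171875: p = -0.6583 < 0 → [2.96875, 3.01171875]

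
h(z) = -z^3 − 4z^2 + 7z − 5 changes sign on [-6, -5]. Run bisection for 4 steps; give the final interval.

[-5.5, -5.4375]

midpoint -5.5: h = 1.875 > 0 → [-5.5, -5]
midpoint -5.25: h = -7.296875 < 0 → [-5.5, -5.25]
midpoint -5.375: h = -2.900391 < 0 → [-5.5, -5.375]
midpoint -5.4375: h = -0.5608 < 0 → [-5.5, -5.4375]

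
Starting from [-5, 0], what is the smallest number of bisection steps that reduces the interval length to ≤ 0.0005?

Width after n steps is 5/2^n. Need 2^n ≥ 5/0.0005 = 10000.
2^13 = 8192 < 10000 ≤ 2^14 = 16384, so n = 14.

14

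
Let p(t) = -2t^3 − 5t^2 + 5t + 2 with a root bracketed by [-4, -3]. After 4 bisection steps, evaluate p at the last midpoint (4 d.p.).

p(-3.5) = 9 > 0, so the root lies in [-3.5, -3]
p(-3.25) = 1.59375 > 0, so the root lies in [-3.25, -3]
p(-3.125) = -1.417969 < 0, so the root lies in [-3.25, -3.125]
p(-3.1875) = 0.0327 > 0, so the root lies in [-3.1875, -3.125]

0.0327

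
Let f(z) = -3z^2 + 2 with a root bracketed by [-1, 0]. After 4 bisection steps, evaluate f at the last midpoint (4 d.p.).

z = -0.5 gives f = 1.25, positive; keep [-1, -0.5]
z = -0.75 gives f = 0.3125, positive; keep [-1, -0.75]
z = -0.875 gives f = -0.296875, negative; keep [-0.875, -0.75]
z = -0.8125 gives f = 0.0195, positive; keep [-0.875, -0.8125]

0.0195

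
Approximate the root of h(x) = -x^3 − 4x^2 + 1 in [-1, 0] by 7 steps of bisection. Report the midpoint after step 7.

-0.5390625

h(-0.5) = 0.125 > 0, so the root lies in [-1, -0.5]
h(-0.75) = -0.828125 < 0, so the root lies in [-0.75, -0.5]
h(-0.625) = -0.318359 < 0, so the root lies in [-0.625, -0.5]
h(-0.5625) = -0.0876 < 0, so the root lies in [-0.5625, -0.5]
h(-0.53125) = 0.021 > 0, so the root lies in [-0.5625, -0.53125]
h(-0.546875) = -0.0327 < 0, so the root lies in [-0.546875, -0.53125]
h(-0.5390625) = -0.0057 < 0, so the root lies in [-0.5390625, -0.53125]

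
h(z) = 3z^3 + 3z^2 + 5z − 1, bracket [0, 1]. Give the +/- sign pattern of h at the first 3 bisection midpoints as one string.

++-

h(0.5) = 2.625 > 0, so the root lies in [0, 0.5]
h(0.25) = 0.484375 > 0, so the root lies in [0, 0.25]
h(0.125) = -0.322266 < 0, so the root lies in [0.125, 0.25]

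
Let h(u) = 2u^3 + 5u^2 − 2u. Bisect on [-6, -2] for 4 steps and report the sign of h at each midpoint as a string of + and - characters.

midpoint -4: h = -40 < 0 → [-4, -2]
midpoint -3: h = -3 < 0 → [-3, -2]
midpoint -2.5: h = 5 > 0 → [-3, -2.5]
midpoint -2.75: h = 1.7188 > 0 → [-3, -2.75]

--++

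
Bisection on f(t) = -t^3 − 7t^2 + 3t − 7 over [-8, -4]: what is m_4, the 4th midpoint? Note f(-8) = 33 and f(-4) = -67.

-7.75

t = -6 gives f = -61, negative; keep [-8, -6]
t = -7 gives f = -28, negative; keep [-8, -7]
t = -7.5 gives f = -1.375, negative; keep [-8, -7.5]
t = -7.75 gives f = 14.7969, positive; keep [-7.75, -7.5]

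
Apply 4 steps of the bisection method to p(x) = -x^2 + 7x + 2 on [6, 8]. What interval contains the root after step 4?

midpoint 7: p = 2 > 0 → [7, 8]
midpoint 7.5: p = -1.75 < 0 → [7, 7.5]
midpoint 7.25: p = 0.1875 > 0 → [7.25, 7.5]
midpoint 7.375: p = -0.7656 < 0 → [7.25, 7.375]

[7.25, 7.375]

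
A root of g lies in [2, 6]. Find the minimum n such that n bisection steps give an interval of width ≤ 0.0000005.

23

Width after n steps is 4/2^n. Need 2^n ≥ 4/0.0000005 = 8000000.
2^22 = 4194304 < 8000000 ≤ 2^23 = 8388608, so n = 23.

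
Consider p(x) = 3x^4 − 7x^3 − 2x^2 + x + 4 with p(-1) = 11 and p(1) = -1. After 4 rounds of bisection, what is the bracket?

midpoint 0: p = 4 > 0 → [0, 1]
midpoint 0.5: p = 3.3125 > 0 → [0.5, 1]
midpoint 0.75: p = 1.621094 > 0 → [0.75, 1]
midpoint 0.875: p = 0.4128 > 0 → [0.875, 1]

[0.875, 1]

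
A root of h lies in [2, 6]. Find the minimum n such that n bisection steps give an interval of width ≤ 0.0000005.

Width after n steps is 4/2^n. Need 2^n ≥ 4/0.0000005 = 8000000.
2^22 = 4194304 < 8000000 ≤ 2^23 = 8388608, so n = 23.

23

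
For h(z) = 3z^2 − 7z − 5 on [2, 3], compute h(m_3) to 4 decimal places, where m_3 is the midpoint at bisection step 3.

-0.3281

m = 2.5, h(m) = -3.75 (−); new bracket [2.5, 3]
m = 2.75, h(m) = -1.5625 (−); new bracket [2.75, 3]
m = 2.875, h(m) = -0.328125 (−); new bracket [2.875, 3]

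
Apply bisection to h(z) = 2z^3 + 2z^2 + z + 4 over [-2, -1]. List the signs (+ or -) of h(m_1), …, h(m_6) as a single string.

+----+

m = -1.5, h(m) = 0.25 (+); new bracket [-2, -1.5]
m = -1.75, h(m) = -2.34375 (−); new bracket [-1.75, -1.5]
m = -1.625, h(m) = -0.925781 (−); new bracket [-1.625, -1.5]
m = -1.5625, h(m) = -0.3091 (−); new bracket [-1.5625, -1.5]
m = -1.53125, h(m) = -0.0225 (−); new bracket [-1.53125, -1.5]
m = -1.515625, h(m) = 0.1155 (+); new bracket [-1.53125, -1.515625]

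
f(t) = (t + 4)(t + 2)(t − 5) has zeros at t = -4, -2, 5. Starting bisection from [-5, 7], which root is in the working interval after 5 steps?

5

t = 1 gives f = -60, negative; keep [1, 7]
t = 4 gives f = -48, negative; keep [4, 7]
t = 5.5 gives f = 35.625, positive; keep [4, 5.5]
t = 4.75 gives f = -14.7656, negative; keep [4.75, 5.5]
t = 5.125 gives f = 8.127, positive; keep [4.75, 5.125]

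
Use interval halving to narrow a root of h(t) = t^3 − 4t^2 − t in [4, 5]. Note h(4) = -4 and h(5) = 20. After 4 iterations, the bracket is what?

[4.1875, 4.25]

midpoint 4.5: h = 5.625 > 0 → [4, 4.5]
midpoint 4.25: h = 0.265625 > 0 → [4, 4.25]
midpoint 4.125: h = -1.998047 < 0 → [4.125, 4.25]
midpoint 4.1875: h = -0.8997 < 0 → [4.1875, 4.25]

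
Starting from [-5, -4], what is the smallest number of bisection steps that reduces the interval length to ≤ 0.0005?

11

Width after n steps is 1/2^n. Need 2^n ≥ 1/0.0005 = 2000.
2^10 = 1024 < 2000 ≤ 2^11 = 2048, so n = 11.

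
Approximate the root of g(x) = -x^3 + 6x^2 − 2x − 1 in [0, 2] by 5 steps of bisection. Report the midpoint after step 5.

0.6875

g(1) = 2 > 0, so the root lies in [0, 1]
g(0.5) = -0.625 < 0, so the root lies in [0.5, 1]
g(0.75) = 0.453125 > 0, so the root lies in [0.5, 0.75]
g(0.625) = -0.1504 < 0, so the root lies in [0.625, 0.75]
g(0.6875) = 0.136 > 0, so the root lies in [0.625, 0.6875]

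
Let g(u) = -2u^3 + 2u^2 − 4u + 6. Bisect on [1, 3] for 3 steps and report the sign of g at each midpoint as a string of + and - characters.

m = 2, g(m) = -10 (−); new bracket [1, 2]
m = 1.5, g(m) = -2.25 (−); new bracket [1, 1.5]
m = 1.25, g(m) = 0.21875 (+); new bracket [1.25, 1.5]

--+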